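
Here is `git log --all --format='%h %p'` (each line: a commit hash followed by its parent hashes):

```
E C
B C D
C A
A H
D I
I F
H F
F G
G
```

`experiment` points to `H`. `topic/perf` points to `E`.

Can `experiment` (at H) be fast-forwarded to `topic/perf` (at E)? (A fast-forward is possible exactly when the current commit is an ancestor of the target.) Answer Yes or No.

A fast-forward from H to E is possible iff H is an ancestor of E.
Ancestors of E: {A, C, E, F, G, H}.
H is among them, so fast-forward is possible.

Yes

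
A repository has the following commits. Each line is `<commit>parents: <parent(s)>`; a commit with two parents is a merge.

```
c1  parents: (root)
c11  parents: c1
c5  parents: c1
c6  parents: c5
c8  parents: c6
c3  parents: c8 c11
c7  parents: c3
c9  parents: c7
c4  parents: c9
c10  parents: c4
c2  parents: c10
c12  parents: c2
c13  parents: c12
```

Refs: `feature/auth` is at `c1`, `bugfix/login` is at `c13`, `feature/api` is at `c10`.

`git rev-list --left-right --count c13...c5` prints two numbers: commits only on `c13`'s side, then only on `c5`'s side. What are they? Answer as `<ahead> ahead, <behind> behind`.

11 ahead, 0 behind

Reachable from c13: {c1, c10, c11, c12, c13, c2, c3, c4, c5, c6, c7, c8, c9}.
Reachable from c5: {c1, c5}.
Only in c13's history (ahead): {c10, c11, c12, c13, c2, c3, c4, c6, c7, c8, c9} — 11.
Only in c5's history (behind): {} — 0.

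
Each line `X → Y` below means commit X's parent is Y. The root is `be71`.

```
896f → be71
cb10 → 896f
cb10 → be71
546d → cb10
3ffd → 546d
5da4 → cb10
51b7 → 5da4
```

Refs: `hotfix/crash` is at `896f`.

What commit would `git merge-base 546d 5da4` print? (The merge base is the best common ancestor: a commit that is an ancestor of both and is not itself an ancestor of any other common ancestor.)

cb10

Ancestors of 546d: {546d, 896f, be71, cb10}.
Ancestors of 5da4: {5da4, 896f, be71, cb10}.
Common ancestors: {896f, be71, cb10}.
Among these, cb10 is not an ancestor of any other common ancestor — it is the merge base.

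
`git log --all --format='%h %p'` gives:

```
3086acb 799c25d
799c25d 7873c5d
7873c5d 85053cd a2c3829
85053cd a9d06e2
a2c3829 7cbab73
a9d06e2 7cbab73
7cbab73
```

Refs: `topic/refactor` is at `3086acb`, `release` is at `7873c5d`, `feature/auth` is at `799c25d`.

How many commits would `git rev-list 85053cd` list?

Walking parent pointers from 85053cd: reachable set = {7cbab73, 85053cd, a9d06e2}.
That is 3 commits.

3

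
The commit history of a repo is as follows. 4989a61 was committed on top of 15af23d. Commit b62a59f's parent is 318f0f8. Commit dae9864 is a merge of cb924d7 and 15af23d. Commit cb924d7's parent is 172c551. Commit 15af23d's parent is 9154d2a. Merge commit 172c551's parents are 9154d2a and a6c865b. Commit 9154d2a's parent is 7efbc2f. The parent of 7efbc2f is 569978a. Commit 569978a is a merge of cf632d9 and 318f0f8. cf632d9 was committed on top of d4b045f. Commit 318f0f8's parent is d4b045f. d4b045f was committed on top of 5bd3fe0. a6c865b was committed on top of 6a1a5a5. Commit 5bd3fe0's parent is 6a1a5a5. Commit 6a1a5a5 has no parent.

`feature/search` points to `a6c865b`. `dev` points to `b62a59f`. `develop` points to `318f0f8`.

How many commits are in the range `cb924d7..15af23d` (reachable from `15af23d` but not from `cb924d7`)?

1

Reachable from 15af23d: {15af23d, 318f0f8, 569978a, 5bd3fe0, 6a1a5a5, 7efbc2f, 9154d2a, cf632d9, d4b045f}.
Reachable from cb924d7: {172c551, 318f0f8, 569978a, 5bd3fe0, 6a1a5a5, 7efbc2f, 9154d2a, a6c865b, cb924d7, cf632d9, d4b045f}.
In 15af23d's history but not cb924d7's: {15af23d} — 1 commit.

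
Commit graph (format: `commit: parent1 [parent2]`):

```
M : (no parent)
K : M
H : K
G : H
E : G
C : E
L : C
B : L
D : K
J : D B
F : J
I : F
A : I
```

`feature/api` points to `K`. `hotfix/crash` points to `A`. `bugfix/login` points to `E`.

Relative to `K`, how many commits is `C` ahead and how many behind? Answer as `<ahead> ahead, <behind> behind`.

Reachable from C: {C, E, G, H, K, M}.
Reachable from K: {K, M}.
Only in C's history (ahead): {C, E, G, H} — 4.
Only in K's history (behind): {} — 0.

4 ahead, 0 behind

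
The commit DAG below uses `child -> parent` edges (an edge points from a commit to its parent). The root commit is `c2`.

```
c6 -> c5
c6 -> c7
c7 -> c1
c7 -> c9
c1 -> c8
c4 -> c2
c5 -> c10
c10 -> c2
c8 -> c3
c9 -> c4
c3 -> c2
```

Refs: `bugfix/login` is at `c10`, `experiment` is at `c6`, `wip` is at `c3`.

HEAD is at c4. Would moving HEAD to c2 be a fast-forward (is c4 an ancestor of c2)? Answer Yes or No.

A fast-forward from c4 to c2 is possible iff c4 is an ancestor of c2.
Ancestors of c2: {c2}.
c4 is not among them, so fast-forward is not possible.

No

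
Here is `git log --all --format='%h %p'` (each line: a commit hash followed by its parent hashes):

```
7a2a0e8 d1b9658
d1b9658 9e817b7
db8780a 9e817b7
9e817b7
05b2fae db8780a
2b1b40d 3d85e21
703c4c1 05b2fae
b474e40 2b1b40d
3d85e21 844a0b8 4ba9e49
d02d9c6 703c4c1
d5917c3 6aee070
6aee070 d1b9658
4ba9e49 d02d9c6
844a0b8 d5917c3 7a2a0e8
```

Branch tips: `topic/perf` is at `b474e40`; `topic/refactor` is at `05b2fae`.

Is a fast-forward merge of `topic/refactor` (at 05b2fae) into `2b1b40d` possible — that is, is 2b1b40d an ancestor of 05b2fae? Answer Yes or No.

A fast-forward from 2b1b40d to 05b2fae is possible iff 2b1b40d is an ancestor of 05b2fae.
Ancestors of 05b2fae: {05b2fae, 9e817b7, db8780a}.
2b1b40d is not among them, so fast-forward is not possible.

No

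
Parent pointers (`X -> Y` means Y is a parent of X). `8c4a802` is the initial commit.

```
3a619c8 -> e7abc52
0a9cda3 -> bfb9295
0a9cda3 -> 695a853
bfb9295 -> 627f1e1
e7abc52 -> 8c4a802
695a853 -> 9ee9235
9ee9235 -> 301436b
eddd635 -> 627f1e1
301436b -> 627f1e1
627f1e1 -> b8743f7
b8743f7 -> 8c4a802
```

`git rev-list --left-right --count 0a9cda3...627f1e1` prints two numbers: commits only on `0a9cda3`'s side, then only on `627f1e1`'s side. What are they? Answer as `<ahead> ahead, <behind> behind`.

5 ahead, 0 behind

Reachable from 0a9cda3: {0a9cda3, 301436b, 627f1e1, 695a853, 8c4a802, 9ee9235, b8743f7, bfb9295}.
Reachable from 627f1e1: {627f1e1, 8c4a802, b8743f7}.
Only in 0a9cda3's history (ahead): {0a9cda3, 301436b, 695a853, 9ee9235, bfb9295} — 5.
Only in 627f1e1's history (behind): {} — 0.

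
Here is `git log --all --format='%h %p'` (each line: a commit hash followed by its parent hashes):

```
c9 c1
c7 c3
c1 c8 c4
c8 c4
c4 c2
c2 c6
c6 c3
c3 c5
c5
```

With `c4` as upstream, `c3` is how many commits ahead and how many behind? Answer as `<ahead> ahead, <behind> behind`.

0 ahead, 3 behind

Reachable from c3: {c3, c5}.
Reachable from c4: {c2, c3, c4, c5, c6}.
Only in c3's history (ahead): {} — 0.
Only in c4's history (behind): {c2, c4, c6} — 3.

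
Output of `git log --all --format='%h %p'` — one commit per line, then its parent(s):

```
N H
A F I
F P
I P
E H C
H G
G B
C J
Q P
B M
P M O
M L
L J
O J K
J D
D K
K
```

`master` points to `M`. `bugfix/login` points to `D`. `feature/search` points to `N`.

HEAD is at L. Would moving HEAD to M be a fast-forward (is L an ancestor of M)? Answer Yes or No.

A fast-forward from L to M is possible iff L is an ancestor of M.
Ancestors of M: {D, J, K, L, M}.
L is among them, so fast-forward is possible.

Yes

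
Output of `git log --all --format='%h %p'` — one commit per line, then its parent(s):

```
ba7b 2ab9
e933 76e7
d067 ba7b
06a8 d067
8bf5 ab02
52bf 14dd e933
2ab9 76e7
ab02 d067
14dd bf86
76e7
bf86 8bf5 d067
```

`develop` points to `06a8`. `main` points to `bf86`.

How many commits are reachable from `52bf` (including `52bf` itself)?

Walking parent pointers from 52bf: reachable set = {14dd, 2ab9, 52bf, 76e7, 8bf5, ab02, ba7b, bf86, d067, e933}.
That is 10 commits.

10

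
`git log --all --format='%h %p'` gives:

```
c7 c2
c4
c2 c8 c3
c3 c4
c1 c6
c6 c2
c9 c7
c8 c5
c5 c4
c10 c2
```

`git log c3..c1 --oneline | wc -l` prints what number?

5

Reachable from c1: {c1, c2, c3, c4, c5, c6, c8}.
Reachable from c3: {c3, c4}.
In c1's history but not c3's: {c1, c2, c5, c6, c8} — 5 commits.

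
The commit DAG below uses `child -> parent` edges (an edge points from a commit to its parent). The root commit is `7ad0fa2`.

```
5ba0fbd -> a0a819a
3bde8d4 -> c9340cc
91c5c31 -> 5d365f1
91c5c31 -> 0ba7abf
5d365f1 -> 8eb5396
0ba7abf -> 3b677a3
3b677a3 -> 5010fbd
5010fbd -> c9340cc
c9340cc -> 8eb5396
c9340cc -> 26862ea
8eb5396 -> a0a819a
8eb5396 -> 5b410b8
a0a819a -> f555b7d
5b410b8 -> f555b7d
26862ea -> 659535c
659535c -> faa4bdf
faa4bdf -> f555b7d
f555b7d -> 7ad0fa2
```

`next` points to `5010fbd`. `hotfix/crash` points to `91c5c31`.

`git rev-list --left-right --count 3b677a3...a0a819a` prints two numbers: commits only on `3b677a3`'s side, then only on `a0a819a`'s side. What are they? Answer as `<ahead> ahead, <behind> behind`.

Reachable from 3b677a3: {26862ea, 3b677a3, 5010fbd, 5b410b8, 659535c, 7ad0fa2, 8eb5396, a0a819a, c9340cc, f555b7d, faa4bdf}.
Reachable from a0a819a: {7ad0fa2, a0a819a, f555b7d}.
Only in 3b677a3's history (ahead): {26862ea, 3b677a3, 5010fbd, 5b410b8, 659535c, 8eb5396, c9340cc, faa4bdf} — 8.
Only in a0a819a's history (behind): {} — 0.

8 ahead, 0 behind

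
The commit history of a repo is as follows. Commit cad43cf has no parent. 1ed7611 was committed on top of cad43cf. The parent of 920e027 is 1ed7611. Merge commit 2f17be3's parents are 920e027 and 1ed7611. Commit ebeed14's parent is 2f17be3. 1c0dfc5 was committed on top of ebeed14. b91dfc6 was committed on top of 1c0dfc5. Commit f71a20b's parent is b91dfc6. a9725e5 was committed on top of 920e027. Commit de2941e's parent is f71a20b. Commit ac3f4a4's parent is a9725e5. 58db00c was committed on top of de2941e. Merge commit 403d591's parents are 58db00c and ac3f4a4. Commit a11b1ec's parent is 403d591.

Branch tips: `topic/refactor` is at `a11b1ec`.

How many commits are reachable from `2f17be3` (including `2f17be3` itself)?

Walking parent pointers from 2f17be3: reachable set = {1ed7611, 2f17be3, 920e027, cad43cf}.
That is 4 commits.

4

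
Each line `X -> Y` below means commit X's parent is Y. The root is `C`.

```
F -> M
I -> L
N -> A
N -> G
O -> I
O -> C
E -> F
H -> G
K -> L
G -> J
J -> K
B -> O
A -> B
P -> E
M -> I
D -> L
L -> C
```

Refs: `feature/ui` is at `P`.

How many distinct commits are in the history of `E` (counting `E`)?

Walking parent pointers from E: reachable set = {C, E, F, I, L, M}.
That is 6 commits.

6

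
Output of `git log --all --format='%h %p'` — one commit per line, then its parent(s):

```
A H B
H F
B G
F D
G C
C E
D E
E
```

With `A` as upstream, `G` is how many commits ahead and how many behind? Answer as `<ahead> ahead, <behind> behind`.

0 ahead, 5 behind

Reachable from G: {C, E, G}.
Reachable from A: {A, B, C, D, E, F, G, H}.
Only in G's history (ahead): {} — 0.
Only in A's history (behind): {A, B, D, F, H} — 5.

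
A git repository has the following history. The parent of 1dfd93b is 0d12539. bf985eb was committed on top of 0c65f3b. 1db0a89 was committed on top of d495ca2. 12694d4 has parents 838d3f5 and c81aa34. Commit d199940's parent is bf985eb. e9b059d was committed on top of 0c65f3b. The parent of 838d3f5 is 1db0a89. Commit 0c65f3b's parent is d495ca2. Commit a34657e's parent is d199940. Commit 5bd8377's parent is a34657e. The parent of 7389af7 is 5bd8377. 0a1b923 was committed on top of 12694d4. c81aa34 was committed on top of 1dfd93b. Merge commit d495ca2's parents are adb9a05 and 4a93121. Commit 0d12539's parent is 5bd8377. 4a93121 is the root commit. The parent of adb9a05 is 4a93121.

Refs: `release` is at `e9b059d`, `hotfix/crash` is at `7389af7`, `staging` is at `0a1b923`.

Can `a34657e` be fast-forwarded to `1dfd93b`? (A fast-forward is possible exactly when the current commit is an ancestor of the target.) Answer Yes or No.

Yes

A fast-forward from a34657e to 1dfd93b is possible iff a34657e is an ancestor of 1dfd93b.
Ancestors of 1dfd93b: {0c65f3b, 0d12539, 1dfd93b, 4a93121, 5bd8377, a34657e, adb9a05, bf985eb, d199940, d495ca2}.
a34657e is among them, so fast-forward is possible.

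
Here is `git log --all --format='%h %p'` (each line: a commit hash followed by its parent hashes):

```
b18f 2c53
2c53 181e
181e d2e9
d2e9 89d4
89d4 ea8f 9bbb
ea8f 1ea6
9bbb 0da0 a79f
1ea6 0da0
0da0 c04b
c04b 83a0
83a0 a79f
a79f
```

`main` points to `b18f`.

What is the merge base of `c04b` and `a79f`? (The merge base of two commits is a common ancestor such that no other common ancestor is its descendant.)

a79f

Ancestors of c04b: {83a0, a79f, c04b}.
Ancestors of a79f: {a79f}.
Common ancestors: {a79f}.
The only common ancestor is a79f, so it is the merge base.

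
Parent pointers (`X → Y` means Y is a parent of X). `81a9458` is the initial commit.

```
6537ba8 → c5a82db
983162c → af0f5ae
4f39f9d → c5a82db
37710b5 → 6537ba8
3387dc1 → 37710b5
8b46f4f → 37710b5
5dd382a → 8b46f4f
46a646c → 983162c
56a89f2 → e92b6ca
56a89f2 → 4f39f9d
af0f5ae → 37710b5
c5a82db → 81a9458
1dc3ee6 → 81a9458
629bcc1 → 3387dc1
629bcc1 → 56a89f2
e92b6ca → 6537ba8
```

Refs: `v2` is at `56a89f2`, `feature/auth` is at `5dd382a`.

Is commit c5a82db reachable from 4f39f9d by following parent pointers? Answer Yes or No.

Ancestors of 4f39f9d (commits reachable by following parents): {4f39f9d, 81a9458, c5a82db}.
c5a82db is in that set, so it is an ancestor of 4f39f9d.

Yes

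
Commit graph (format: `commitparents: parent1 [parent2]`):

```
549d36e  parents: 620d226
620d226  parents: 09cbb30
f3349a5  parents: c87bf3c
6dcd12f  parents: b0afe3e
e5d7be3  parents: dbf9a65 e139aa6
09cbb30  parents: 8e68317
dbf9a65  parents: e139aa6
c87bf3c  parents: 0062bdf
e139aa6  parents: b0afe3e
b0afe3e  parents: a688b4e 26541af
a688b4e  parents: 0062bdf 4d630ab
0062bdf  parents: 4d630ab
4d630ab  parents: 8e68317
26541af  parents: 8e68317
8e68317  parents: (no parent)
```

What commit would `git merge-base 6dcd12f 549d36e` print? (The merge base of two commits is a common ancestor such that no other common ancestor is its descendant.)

Ancestors of 6dcd12f: {0062bdf, 26541af, 4d630ab, 6dcd12f, 8e68317, a688b4e, b0afe3e}.
Ancestors of 549d36e: {09cbb30, 549d36e, 620d226, 8e68317}.
Common ancestors: {8e68317}.
The only common ancestor is 8e68317, so it is the merge base.

8e68317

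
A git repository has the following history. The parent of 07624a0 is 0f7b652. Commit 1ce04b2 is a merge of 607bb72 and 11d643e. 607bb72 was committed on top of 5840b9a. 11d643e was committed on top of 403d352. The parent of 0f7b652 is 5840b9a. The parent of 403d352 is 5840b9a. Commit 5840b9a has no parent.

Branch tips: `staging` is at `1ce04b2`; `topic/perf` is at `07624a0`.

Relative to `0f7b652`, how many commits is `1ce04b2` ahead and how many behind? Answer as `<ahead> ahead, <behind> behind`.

4 ahead, 1 behind

Reachable from 1ce04b2: {11d643e, 1ce04b2, 403d352, 5840b9a, 607bb72}.
Reachable from 0f7b652: {0f7b652, 5840b9a}.
Only in 1ce04b2's history (ahead): {11d643e, 1ce04b2, 403d352, 607bb72} — 4.
Only in 0f7b652's history (behind): {0f7b652} — 1.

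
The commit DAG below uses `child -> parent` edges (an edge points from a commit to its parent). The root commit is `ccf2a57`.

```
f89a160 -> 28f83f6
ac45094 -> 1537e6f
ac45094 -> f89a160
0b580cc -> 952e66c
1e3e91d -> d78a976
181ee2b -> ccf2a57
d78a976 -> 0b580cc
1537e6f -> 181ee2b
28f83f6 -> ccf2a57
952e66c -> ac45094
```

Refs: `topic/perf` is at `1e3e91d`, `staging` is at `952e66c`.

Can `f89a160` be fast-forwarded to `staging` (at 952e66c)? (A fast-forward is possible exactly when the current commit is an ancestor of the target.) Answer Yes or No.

A fast-forward from f89a160 to 952e66c is possible iff f89a160 is an ancestor of 952e66c.
Ancestors of 952e66c: {1537e6f, 181ee2b, 28f83f6, 952e66c, ac45094, ccf2a57, f89a160}.
f89a160 is among them, so fast-forward is possible.

Yes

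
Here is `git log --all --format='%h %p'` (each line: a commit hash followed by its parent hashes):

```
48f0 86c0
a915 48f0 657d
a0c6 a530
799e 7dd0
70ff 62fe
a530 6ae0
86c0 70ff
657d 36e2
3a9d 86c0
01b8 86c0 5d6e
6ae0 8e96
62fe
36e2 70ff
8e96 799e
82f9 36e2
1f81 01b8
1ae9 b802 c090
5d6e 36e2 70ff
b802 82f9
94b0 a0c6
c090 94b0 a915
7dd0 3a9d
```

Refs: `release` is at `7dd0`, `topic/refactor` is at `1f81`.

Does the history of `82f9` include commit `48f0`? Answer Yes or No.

No

Ancestors of 82f9: {36e2, 62fe, 70ff, 82f9}.
48f0 is not in that set, so it is not an ancestor of 82f9.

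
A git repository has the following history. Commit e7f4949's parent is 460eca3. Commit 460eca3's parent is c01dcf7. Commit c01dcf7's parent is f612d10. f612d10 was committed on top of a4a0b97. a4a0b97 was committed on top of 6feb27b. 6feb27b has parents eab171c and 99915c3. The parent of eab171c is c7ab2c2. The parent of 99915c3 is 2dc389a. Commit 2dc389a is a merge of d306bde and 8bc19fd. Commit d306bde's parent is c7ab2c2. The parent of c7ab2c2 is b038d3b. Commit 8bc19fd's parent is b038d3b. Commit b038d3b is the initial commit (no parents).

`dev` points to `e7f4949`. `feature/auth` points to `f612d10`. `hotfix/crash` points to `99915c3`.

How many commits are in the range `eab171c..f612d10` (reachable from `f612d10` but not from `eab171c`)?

Reachable from f612d10: {2dc389a, 6feb27b, 8bc19fd, 99915c3, a4a0b97, b038d3b, c7ab2c2, d306bde, eab171c, f612d10}.
Reachable from eab171c: {b038d3b, c7ab2c2, eab171c}.
In f612d10's history but not eab171c's: {2dc389a, 6feb27b, 8bc19fd, 99915c3, a4a0b97, d306bde, f612d10} — 7 commits.

7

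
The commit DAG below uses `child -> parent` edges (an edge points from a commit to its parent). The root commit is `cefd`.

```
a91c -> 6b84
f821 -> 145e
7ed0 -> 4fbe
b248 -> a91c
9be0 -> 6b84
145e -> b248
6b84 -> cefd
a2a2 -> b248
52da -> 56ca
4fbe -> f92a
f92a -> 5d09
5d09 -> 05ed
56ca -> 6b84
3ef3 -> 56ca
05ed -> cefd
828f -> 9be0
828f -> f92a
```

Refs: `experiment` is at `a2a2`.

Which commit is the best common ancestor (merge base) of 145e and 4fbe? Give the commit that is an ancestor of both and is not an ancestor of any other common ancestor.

cefd

Ancestors of 145e: {145e, 6b84, a91c, b248, cefd}.
Ancestors of 4fbe: {05ed, 4fbe, 5d09, cefd, f92a}.
Common ancestors: {cefd}.
The only common ancestor is cefd, so it is the merge base.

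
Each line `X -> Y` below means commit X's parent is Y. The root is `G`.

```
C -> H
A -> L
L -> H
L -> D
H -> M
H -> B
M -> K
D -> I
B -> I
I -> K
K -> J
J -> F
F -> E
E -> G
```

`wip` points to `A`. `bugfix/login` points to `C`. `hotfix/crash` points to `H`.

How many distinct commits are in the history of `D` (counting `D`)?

Walking parent pointers from D: reachable set = {D, E, F, G, I, J, K}.
That is 7 commits.

7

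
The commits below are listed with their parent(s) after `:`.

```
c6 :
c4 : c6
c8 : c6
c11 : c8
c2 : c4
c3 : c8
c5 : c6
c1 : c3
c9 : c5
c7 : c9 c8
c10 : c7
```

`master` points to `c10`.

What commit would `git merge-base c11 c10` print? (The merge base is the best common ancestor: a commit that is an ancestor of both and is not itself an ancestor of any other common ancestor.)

c8

Ancestors of c11: {c11, c6, c8}.
Ancestors of c10: {c10, c5, c6, c7, c8, c9}.
Common ancestors: {c6, c8}.
Among these, c8 is not an ancestor of any other common ancestor — it is the merge base.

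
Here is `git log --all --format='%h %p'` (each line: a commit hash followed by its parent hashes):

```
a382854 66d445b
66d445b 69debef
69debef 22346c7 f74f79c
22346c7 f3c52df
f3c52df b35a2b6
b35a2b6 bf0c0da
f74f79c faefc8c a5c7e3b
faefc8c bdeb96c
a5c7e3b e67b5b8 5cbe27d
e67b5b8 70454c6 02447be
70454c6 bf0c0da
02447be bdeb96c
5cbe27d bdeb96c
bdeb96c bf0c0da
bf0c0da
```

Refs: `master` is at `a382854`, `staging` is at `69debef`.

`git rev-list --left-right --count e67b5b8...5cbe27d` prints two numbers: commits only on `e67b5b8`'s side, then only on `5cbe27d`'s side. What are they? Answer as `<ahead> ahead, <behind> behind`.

Reachable from e67b5b8: {02447be, 70454c6, bdeb96c, bf0c0da, e67b5b8}.
Reachable from 5cbe27d: {5cbe27d, bdeb96c, bf0c0da}.
Only in e67b5b8's history (ahead): {02447be, 70454c6, e67b5b8} — 3.
Only in 5cbe27d's history (behind): {5cbe27d} — 1.

3 ahead, 1 behind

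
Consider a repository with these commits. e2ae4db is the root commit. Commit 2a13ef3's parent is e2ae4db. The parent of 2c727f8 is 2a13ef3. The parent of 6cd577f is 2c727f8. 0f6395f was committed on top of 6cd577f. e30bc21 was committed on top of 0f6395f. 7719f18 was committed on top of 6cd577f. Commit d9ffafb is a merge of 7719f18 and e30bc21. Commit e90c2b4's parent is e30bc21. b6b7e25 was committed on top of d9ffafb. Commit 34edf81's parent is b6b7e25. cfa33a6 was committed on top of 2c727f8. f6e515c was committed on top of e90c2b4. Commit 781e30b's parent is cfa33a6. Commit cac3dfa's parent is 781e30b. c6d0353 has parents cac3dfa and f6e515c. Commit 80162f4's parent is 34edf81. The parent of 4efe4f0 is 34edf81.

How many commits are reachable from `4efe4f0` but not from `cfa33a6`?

8

Reachable from 4efe4f0: {0f6395f, 2a13ef3, 2c727f8, 34edf81, 4efe4f0, 6cd577f, 7719f18, b6b7e25, d9ffafb, e2ae4db, e30bc21}.
Reachable from cfa33a6: {2a13ef3, 2c727f8, cfa33a6, e2ae4db}.
In 4efe4f0's history but not cfa33a6's: {0f6395f, 34edf81, 4efe4f0, 6cd577f, 7719f18, b6b7e25, d9ffafb, e30bc21} — 8 commits.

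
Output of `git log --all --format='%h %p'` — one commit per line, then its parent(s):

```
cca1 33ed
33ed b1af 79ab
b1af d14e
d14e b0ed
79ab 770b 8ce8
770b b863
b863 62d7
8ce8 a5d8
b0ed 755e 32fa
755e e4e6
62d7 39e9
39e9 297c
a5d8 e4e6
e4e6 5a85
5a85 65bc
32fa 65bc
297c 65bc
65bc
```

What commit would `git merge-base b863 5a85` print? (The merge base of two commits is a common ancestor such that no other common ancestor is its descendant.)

65bc

Ancestors of b863: {297c, 39e9, 62d7, 65bc, b863}.
Ancestors of 5a85: {5a85, 65bc}.
Common ancestors: {65bc}.
The only common ancestor is 65bc, so it is the merge base.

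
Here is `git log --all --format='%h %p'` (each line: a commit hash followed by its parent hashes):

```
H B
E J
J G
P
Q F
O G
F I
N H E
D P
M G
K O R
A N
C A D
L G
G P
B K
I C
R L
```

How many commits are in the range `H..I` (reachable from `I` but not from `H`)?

7

Reachable from I: {A, B, C, D, E, G, H, I, J, K, L, N, O, P, R}.
Reachable from H: {B, G, H, K, L, O, P, R}.
In I's history but not H's: {A, C, D, E, I, J, N} — 7 commits.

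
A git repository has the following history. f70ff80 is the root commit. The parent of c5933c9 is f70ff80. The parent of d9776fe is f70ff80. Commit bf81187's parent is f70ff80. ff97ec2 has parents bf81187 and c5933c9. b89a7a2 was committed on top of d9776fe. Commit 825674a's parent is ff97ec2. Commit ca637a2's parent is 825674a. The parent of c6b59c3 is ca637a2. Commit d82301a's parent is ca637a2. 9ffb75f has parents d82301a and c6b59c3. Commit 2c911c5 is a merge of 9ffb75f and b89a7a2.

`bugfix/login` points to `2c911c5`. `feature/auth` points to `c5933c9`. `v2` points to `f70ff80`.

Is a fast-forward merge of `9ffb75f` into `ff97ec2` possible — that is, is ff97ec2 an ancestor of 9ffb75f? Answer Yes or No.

Yes

A fast-forward from ff97ec2 to 9ffb75f is possible iff ff97ec2 is an ancestor of 9ffb75f.
Ancestors of 9ffb75f: {825674a, 9ffb75f, bf81187, c5933c9, c6b59c3, ca637a2, d82301a, f70ff80, ff97ec2}.
ff97ec2 is among them, so fast-forward is possible.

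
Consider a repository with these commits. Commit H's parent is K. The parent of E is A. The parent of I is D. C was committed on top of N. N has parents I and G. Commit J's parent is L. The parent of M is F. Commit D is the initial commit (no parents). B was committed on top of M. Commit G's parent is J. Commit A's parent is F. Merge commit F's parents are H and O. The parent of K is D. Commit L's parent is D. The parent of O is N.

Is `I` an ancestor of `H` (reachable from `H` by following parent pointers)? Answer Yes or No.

No

Ancestors of H: {D, H, K}.
I is not in that set, so it is not an ancestor of H.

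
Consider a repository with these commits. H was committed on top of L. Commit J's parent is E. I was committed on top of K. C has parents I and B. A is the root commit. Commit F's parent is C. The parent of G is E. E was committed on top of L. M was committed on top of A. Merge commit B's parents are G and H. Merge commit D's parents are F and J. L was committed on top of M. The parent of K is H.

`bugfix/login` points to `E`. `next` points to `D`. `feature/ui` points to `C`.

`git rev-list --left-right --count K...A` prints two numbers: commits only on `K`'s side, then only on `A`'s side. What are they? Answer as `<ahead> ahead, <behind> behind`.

4 ahead, 0 behind

Reachable from K: {A, H, K, L, M}.
Reachable from A: {A}.
Only in K's history (ahead): {H, K, L, M} — 4.
Only in A's history (behind): {} — 0.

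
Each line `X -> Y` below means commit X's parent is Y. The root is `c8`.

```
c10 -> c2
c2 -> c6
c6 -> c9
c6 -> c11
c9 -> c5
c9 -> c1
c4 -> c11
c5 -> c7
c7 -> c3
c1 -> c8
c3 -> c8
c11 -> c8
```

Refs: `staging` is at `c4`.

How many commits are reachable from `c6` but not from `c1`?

6

Reachable from c6: {c1, c11, c3, c5, c6, c7, c8, c9}.
Reachable from c1: {c1, c8}.
In c6's history but not c1's: {c11, c3, c5, c6, c7, c9} — 6 commits.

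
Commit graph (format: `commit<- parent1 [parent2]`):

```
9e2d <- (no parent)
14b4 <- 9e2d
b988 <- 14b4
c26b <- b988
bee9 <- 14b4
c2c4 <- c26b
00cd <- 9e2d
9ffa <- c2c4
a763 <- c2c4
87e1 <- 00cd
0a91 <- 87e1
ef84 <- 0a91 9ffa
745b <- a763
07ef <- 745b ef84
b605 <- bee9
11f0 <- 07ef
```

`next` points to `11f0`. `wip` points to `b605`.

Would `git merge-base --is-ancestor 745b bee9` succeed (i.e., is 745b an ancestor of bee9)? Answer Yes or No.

No

Ancestors of bee9: {14b4, 9e2d, bee9}.
745b is not in that set, so it is not an ancestor of bee9.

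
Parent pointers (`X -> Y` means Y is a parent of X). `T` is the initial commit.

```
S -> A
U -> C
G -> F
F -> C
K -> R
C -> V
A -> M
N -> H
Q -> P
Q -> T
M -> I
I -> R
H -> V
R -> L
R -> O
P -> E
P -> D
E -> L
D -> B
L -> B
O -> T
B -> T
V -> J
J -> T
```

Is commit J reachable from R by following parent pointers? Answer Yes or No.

No

Ancestors of R: {B, L, O, R, T}.
J is not in that set, so it is not an ancestor of R.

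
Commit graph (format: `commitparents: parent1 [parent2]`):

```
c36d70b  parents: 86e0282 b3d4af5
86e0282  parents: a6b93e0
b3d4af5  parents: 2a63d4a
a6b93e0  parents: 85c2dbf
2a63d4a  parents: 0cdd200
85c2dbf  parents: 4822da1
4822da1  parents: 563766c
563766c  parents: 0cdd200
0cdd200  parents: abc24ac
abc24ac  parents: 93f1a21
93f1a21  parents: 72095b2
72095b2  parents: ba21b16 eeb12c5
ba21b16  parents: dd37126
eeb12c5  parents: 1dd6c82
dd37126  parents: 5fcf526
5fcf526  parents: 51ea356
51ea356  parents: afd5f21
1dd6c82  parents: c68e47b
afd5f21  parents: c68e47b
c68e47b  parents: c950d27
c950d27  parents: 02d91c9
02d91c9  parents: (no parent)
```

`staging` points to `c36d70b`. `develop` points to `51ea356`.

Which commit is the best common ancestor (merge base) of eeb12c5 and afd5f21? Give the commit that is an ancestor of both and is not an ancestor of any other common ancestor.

c68e47b

Ancestors of eeb12c5: {02d91c9, 1dd6c82, c68e47b, c950d27, eeb12c5}.
Ancestors of afd5f21: {02d91c9, afd5f21, c68e47b, c950d27}.
Common ancestors: {02d91c9, c68e47b, c950d27}.
Among these, c68e47b is not an ancestor of any other common ancestor — it is the merge base.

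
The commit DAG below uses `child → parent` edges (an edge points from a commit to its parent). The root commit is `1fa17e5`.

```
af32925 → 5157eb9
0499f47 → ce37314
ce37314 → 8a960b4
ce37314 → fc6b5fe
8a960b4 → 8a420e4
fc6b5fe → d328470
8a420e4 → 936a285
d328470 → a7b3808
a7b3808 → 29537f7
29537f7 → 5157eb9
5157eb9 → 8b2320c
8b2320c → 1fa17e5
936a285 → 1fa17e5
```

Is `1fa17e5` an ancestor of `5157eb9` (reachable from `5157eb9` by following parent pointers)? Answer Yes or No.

Yes

Ancestors of 5157eb9 (commits reachable by following parents): {1fa17e5, 5157eb9, 8b2320c}.
1fa17e5 is in that set, so it is an ancestor of 5157eb9.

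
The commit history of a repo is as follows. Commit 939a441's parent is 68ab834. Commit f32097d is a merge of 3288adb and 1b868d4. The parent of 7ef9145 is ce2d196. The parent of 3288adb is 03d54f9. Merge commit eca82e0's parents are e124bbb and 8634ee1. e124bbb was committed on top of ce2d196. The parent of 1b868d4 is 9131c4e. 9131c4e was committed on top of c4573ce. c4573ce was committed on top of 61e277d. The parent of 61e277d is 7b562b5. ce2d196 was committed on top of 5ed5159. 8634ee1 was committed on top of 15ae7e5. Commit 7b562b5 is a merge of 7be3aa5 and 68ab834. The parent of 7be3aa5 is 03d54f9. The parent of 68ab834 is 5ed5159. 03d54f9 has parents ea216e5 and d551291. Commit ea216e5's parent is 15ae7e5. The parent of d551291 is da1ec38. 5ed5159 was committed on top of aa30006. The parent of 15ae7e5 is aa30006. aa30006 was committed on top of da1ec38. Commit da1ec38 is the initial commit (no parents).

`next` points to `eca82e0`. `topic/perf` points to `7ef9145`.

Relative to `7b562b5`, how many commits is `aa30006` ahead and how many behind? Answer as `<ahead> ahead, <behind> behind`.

Reachable from aa30006: {aa30006, da1ec38}.
Reachable from 7b562b5: {03d54f9, 15ae7e5, 5ed5159, 68ab834, 7b562b5, 7be3aa5, aa30006, d551291, da1ec38, ea216e5}.
Only in aa30006's history (ahead): {} — 0.
Only in 7b562b5's history (behind): {03d54f9, 15ae7e5, 5ed5159, 68ab834, 7b562b5, 7be3aa5, d551291, ea216e5} — 8.

0 ahead, 8 behind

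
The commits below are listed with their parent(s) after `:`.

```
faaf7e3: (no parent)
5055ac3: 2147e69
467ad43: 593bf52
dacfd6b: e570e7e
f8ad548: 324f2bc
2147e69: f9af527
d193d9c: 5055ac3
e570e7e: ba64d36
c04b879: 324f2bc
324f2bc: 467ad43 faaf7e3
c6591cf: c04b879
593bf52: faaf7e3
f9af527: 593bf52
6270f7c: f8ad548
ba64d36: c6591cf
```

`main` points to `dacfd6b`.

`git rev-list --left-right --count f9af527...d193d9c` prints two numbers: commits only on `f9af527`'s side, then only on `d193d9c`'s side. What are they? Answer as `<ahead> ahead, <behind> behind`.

0 ahead, 3 behind

Reachable from f9af527: {593bf52, f9af527, faaf7e3}.
Reachable from d193d9c: {2147e69, 5055ac3, 593bf52, d193d9c, f9af527, faaf7e3}.
Only in f9af527's history (ahead): {} — 0.
Only in d193d9c's history (behind): {2147e69, 5055ac3, d193d9c} — 3.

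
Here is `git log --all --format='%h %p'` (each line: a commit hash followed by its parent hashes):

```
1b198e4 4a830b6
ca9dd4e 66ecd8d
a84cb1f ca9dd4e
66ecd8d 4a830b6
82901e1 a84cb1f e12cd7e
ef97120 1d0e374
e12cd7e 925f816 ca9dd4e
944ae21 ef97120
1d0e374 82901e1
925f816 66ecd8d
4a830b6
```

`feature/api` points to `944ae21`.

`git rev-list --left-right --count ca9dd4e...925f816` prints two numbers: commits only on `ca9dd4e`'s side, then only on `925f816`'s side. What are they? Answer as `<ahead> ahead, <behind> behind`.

Reachable from ca9dd4e: {4a830b6, 66ecd8d, ca9dd4e}.
Reachable from 925f816: {4a830b6, 66ecd8d, 925f816}.
Only in ca9dd4e's history (ahead): {ca9dd4e} — 1.
Only in 925f816's history (behind): {925f816} — 1.

1 ahead, 1 behind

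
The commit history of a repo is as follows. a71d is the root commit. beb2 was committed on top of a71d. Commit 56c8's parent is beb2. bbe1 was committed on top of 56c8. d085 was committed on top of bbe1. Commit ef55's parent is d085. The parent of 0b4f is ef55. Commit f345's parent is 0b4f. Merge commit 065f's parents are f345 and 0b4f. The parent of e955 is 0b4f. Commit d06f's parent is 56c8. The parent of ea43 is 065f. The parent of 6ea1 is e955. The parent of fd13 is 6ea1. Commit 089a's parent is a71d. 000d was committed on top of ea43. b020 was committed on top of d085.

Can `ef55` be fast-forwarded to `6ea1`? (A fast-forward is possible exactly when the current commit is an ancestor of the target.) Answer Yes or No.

Yes

A fast-forward from ef55 to 6ea1 is possible iff ef55 is an ancestor of 6ea1.
Ancestors of 6ea1: {0b4f, 56c8, 6ea1, a71d, bbe1, beb2, d085, e955, ef55}.
ef55 is among them, so fast-forward is possible.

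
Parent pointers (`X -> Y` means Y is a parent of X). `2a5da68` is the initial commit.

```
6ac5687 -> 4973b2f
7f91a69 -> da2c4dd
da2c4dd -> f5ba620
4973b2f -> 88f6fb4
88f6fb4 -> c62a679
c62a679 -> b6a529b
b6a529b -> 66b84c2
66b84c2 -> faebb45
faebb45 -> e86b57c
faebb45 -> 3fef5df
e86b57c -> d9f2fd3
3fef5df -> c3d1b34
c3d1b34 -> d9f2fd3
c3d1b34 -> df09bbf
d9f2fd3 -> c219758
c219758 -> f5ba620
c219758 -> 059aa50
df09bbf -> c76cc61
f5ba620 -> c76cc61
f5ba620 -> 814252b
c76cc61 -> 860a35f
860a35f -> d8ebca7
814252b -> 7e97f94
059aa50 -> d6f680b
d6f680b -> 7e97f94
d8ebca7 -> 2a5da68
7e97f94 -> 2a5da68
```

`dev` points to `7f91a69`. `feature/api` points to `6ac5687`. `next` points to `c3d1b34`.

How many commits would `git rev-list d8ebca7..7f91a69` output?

7

Reachable from 7f91a69: {2a5da68, 7e97f94, 7f91a69, 814252b, 860a35f, c76cc61, d8ebca7, da2c4dd, f5ba620}.
Reachable from d8ebca7: {2a5da68, d8ebca7}.
In 7f91a69's history but not d8ebca7's: {7e97f94, 7f91a69, 814252b, 860a35f, c76cc61, da2c4dd, f5ba620} — 7 commits.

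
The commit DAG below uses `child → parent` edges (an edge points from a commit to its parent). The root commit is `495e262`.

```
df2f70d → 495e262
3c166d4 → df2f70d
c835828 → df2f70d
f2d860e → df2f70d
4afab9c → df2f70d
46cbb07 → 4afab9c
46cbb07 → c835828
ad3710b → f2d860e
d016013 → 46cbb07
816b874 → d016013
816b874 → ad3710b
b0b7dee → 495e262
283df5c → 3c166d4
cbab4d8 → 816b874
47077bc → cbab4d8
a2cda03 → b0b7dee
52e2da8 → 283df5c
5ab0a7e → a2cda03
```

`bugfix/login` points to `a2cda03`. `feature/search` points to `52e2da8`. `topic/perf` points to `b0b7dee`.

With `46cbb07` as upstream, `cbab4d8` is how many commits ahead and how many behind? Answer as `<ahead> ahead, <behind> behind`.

Reachable from cbab4d8: {46cbb07, 495e262, 4afab9c, 816b874, ad3710b, c835828, cbab4d8, d016013, df2f70d, f2d860e}.
Reachable from 46cbb07: {46cbb07, 495e262, 4afab9c, c835828, df2f70d}.
Only in cbab4d8's history (ahead): {816b874, ad3710b, cbab4d8, d016013, f2d860e} — 5.
Only in 46cbb07's history (behind): {} — 0.

5 ahead, 0 behind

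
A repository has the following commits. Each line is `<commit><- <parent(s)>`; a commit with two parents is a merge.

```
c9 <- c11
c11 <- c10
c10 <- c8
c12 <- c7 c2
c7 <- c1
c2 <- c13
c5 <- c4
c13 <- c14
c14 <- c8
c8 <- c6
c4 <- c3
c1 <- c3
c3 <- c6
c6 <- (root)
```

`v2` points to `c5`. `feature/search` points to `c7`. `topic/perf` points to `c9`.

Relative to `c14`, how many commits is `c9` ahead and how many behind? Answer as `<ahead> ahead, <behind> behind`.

3 ahead, 1 behind

Reachable from c9: {c10, c11, c6, c8, c9}.
Reachable from c14: {c14, c6, c8}.
Only in c9's history (ahead): {c10, c11, c9} — 3.
Only in c14's history (behind): {c14} — 1.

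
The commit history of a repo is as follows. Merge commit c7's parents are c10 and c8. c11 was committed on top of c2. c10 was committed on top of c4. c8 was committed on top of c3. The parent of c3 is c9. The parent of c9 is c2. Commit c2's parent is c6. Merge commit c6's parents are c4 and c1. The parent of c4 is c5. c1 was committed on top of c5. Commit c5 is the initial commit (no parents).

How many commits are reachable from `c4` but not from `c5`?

1

Reachable from c4: {c4, c5}.
Reachable from c5: {c5}.
In c4's history but not c5's: {c4} — 1 commit.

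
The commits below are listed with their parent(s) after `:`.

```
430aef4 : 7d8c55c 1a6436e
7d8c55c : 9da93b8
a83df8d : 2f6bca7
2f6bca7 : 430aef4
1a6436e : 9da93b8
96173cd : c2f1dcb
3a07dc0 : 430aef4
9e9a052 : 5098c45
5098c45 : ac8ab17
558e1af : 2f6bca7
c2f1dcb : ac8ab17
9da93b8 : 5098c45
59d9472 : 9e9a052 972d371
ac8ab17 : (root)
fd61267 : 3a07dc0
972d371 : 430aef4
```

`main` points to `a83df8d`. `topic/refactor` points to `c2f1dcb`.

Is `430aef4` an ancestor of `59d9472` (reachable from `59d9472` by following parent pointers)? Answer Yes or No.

Ancestors of 59d9472 (commits reachable by following parents): {1a6436e, 430aef4, 5098c45, 59d9472, 7d8c55c, 972d371, 9da93b8, 9e9a052, ac8ab17}.
430aef4 is in that set, so it is an ancestor of 59d9472.

Yes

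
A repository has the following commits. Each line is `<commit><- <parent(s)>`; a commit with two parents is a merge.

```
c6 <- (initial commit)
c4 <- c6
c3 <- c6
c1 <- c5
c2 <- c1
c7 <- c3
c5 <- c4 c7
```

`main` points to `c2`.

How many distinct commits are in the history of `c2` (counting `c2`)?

7

Walking parent pointers from c2: reachable set = {c1, c2, c3, c4, c5, c6, c7}.
That is 7 commits.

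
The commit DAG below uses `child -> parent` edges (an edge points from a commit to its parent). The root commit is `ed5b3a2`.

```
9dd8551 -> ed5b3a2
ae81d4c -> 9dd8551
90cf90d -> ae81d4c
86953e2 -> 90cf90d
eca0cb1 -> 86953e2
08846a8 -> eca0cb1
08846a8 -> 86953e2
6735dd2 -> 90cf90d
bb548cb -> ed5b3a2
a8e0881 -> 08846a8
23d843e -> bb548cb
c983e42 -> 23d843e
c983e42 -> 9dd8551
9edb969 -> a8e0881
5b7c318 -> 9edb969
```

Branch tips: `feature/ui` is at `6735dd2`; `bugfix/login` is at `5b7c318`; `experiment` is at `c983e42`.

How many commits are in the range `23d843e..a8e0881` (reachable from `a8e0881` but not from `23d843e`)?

Reachable from a8e0881: {08846a8, 86953e2, 90cf90d, 9dd8551, a8e0881, ae81d4c, eca0cb1, ed5b3a2}.
Reachable from 23d843e: {23d843e, bb548cb, ed5b3a2}.
In a8e0881's history but not 23d843e's: {08846a8, 86953e2, 90cf90d, 9dd8551, a8e0881, ae81d4c, eca0cb1} — 7 commits.

7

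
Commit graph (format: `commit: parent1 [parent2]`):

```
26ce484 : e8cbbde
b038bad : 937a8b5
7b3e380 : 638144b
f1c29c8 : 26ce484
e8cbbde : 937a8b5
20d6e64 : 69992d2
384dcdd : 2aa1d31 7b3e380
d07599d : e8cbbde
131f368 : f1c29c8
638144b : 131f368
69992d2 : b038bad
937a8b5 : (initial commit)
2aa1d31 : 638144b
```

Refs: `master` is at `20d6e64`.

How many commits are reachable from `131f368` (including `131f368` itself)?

5

Walking parent pointers from 131f368: reachable set = {131f368, 26ce484, 937a8b5, e8cbbde, f1c29c8}.
That is 5 commits.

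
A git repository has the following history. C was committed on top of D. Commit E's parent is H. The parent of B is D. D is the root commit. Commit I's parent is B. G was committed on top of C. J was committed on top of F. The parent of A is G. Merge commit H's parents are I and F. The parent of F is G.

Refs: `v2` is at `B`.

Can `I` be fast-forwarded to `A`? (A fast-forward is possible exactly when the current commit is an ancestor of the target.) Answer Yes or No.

No

A fast-forward from I to A is possible iff I is an ancestor of A.
Ancestors of A: {A, C, D, G}.
I is not among them, so fast-forward is not possible.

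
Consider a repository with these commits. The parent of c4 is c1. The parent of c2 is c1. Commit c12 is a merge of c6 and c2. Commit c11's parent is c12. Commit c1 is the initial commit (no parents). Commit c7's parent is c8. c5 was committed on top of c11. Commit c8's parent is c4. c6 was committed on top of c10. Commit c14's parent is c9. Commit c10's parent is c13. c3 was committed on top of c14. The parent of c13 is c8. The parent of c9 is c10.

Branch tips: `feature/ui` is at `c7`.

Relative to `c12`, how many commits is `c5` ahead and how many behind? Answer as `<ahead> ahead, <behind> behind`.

2 ahead, 0 behind

Reachable from c5: {c1, c10, c11, c12, c13, c2, c4, c5, c6, c8}.
Reachable from c12: {c1, c10, c12, c13, c2, c4, c6, c8}.
Only in c5's history (ahead): {c11, c5} — 2.
Only in c12's history (behind): {} — 0.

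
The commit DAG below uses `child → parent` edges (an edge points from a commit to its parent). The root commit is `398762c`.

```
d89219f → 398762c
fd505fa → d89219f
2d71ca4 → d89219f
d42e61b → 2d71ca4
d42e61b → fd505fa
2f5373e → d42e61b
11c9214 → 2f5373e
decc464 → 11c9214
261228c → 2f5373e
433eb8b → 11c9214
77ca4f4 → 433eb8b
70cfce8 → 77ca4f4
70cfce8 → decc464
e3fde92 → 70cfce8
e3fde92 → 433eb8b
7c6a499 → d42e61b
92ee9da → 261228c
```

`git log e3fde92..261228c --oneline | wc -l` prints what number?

1

Reachable from 261228c: {261228c, 2d71ca4, 2f5373e, 398762c, d42e61b, d89219f, fd505fa}.
Reachable from e3fde92: {11c9214, 2d71ca4, 2f5373e, 398762c, 433eb8b, 70cfce8, 77ca4f4, d42e61b, d89219f, decc464, e3fde92, fd505fa}.
In 261228c's history but not e3fde92's: {261228c} — 1 commit.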